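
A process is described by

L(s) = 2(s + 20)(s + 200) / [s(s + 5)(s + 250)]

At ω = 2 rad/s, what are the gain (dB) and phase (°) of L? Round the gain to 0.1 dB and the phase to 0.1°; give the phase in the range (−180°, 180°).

At s = jω = j2:
zero (s+20): 20 + j2 → |·| = √(20²+2²) = √404 ≈ 20.1, ∠ = arctan(2/20) ≈ 5.71°
zero (s+200): 200 + j2 → |·| = √(200²+2²) = √40004 ≈ 200.01, ∠ = arctan(2/200) ≈ 0.57°
pole (s+5): 5 + j2 → |·| = √(5²+2²) = √29 ≈ 5.3852, ∠ = arctan(2/5) ≈ 21.80°
pole (s+250): 250 + j2 → |·| = √(250²+2²) = √62504 ≈ 250.01, ∠ = arctan(2/250) ≈ 0.46°
pole at origin: |s| = 2, ∠ = 90.00° (in denominator)
|L| = 2 · 4020.2 / 2692.7 ≈ 2.986
Gain = 20 log₁₀(2.986) ≈ 9.50 dB
∠L = 6.28° − 112.26° = -105.98°

9.5 dB, -106.0°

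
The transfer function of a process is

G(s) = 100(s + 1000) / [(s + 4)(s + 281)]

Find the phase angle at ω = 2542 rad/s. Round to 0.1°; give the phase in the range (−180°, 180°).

-105.1°

At s = jω = j2542:
zero (s+1000): 1000 + j2542 → |·| = √(1000²+2542²) = √7461764 ≈ 2731.6, ∠ = arctan(2542/1000) ≈ 68.53°
pole (s+4): 4 + j2542 → |·| = √(4²+2542²) = √6461780 ≈ 2542, ∠ = arctan(2542/4) ≈ 89.91°
pole (s+281): 281 + j2542 → |·| = √(281²+2542²) = √6540725 ≈ 2557.5, ∠ = arctan(2542/281) ≈ 83.69°
∠G = 68.53° − 173.60° = -105.07°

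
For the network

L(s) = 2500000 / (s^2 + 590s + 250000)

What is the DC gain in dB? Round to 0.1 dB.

L(0) = 2500000 / 250000 = 10
20 log₁₀(10) ≈ 20.00 dB

20.0 dB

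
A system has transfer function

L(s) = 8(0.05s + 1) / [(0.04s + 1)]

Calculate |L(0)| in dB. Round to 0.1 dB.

L(0) = 8 · 1 / 1 = 8
20 log₁₀(8) ≈ 18.06 dB

18.1 dB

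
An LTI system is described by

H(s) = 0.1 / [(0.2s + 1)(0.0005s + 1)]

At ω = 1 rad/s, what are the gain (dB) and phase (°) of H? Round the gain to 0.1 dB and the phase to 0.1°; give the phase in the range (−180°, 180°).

At ω = 1 rad/s:
pole (1 + j1·0.2) = 1 + j0.2 → |·| ≈ 1.0198, ∠ ≈ 11.31°
pole (1 + j1·0.0005) = 1 + j0.0005 → |·| ≈ 1, ∠ ≈ 0.03°
|H| = 0.1 · 1 / (1.0198 · 1) ≈ 0.098058
Gain = 20 log₁₀(0.098058) ≈ -20.17 dB
∠H = (0°) − (11.31° + 0.03°) = -11.34°

-20.2 dB, -11.3°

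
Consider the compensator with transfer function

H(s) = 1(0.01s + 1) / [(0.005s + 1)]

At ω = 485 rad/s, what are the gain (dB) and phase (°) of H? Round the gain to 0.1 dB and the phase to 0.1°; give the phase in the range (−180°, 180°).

At ω = 485 rad/s:
zero (1 + j485·0.01) = 1 + j4.85 → |·| ≈ 4.952, ∠ ≈ 78.35°
pole (1 + j485·0.005) = 1 + j2.425 → |·| ≈ 2.6231, ∠ ≈ 67.59°
|H| = 1 · 4.952 / (2.6231) ≈ 1.8878
Gain = 20 log₁₀(1.8878) ≈ 5.52 dB
∠H = (78.35°) − (67.59°) = 10.76°

5.5 dB, 10.8°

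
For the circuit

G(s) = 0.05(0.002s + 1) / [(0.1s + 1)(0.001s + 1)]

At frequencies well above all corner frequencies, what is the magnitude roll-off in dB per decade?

Each pole contributes −20 dB/decade at high frequency; each zero contributes +20 dB/decade.
Net: 1 zero(s) − 2 pole(s) → -20 dB/decade.

-20 dB/decade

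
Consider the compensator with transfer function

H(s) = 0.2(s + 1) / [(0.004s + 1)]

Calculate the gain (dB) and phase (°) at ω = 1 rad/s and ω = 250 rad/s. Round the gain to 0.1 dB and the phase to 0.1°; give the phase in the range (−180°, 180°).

At ω = 1 rad/s:
zero (1 + j1·1) = 1 + j1 → |·| ≈ 1.4142, ∠ ≈ 45.00°
pole (1 + j1·0.004) = 1 + j0.004 → |·| ≈ 1, ∠ ≈ 0.23°
|H| = 0.2 · 1.4142 / (1) ≈ 0.28284
Gain = 20 log₁₀(0.28284) ≈ -10.97 dB
∠H = (45.00°) − (0.23°) = 44.77°

At ω = 250 rad/s:
zero (1 + j250·1) = 1 + j250 → |·| ≈ 250, ∠ ≈ 89.77°
pole (1 + j250·0.004) = 1 + j1 → |·| ≈ 1.4142, ∠ ≈ 45.00°
|H| = 0.2 · 250 / (1.4142) ≈ 35.356
Gain = 20 log₁₀(35.356) ≈ 30.97 dB
∠H = (89.77°) − (45.00°) = 44.77°

ω = 1: -11.0 dB, 44.8°; ω = 250: 31.0 dB, 44.8°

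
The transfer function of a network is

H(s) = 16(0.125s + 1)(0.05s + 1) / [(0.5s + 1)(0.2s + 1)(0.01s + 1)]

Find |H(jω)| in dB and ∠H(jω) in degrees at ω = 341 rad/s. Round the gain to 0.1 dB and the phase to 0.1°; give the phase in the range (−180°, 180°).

At ω = 341 rad/s:
zero (1 + j341·0.125) = 1 + j42.625 → |·| ≈ 42.637, ∠ ≈ 88.66°
zero (1 + j341·0.05) = 1 + j17.05 → |·| ≈ 17.079, ∠ ≈ 86.64°
pole (1 + j341·0.5) = 1 + j170.5 → |·| ≈ 170.5, ∠ ≈ 89.66°
pole (1 + j341·0.2) = 1 + j68.2 → |·| ≈ 68.207, ∠ ≈ 89.16°
pole (1 + j341·0.01) = 1 + j3.41 → |·| ≈ 3.5536, ∠ ≈ 73.66°
|H| = 16 · 42.637 · 17.079 / (170.5 · 68.207 · 3.5536) ≈ 0.28193
Gain = 20 log₁₀(0.28193) ≈ -11.00 dB
∠H = (88.66° + 86.64°) − (89.66° + 89.16° + 73.66°) = -77.18°

-11.0 dB, -77.2°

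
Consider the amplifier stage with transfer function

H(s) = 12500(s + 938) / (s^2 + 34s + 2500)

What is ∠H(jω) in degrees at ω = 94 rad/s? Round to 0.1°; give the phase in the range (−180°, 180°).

-147.5°

At s = jω = j94:
zero (s+938): 938 + j94 → |·| = √(938²+94²) = √888680 ≈ 942.7, ∠ = arctan(94/938) ≈ 5.72°
quadratic: (j94)² + 34·j94 + 2500 = -6336 + j3196 → |·| ≈ 7096.4, ∠ ≈ 153.23°
∠H = 5.72° − 153.23° = -147.51°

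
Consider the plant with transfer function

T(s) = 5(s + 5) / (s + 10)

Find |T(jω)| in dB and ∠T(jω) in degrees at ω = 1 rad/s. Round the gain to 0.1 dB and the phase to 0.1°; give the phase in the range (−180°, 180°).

8.1 dB, 5.6°

At s = jω = j1:
zero (s+5): 5 + j1 → |·| = √(5²+1²) = √26 ≈ 5.099, ∠ = arctan(1/5) ≈ 11.31°
pole (s+10): 10 + j1 → |·| = √(10²+1²) = √101 ≈ 10.05, ∠ = arctan(1/10) ≈ 5.71°
|T| = 5 · 5.099 / 10.05 ≈ 2.5368
Gain = 20 log₁₀(2.5368) ≈ 8.09 dB
∠T = 11.31° − 5.71° = 5.60°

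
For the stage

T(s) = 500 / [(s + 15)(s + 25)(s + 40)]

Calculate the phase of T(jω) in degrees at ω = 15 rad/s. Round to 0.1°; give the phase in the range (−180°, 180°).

-96.5°

At s = jω = j15:
pole (s+15): 15 + j15 → |·| = √(15²+15²) = √450 ≈ 21.213, ∠ = arctan(15/15) ≈ 45.00°
pole (s+25): 25 + j15 → |·| = √(25²+15²) = √850 ≈ 29.155, ∠ = arctan(15/25) ≈ 30.96°
pole (s+40): 40 + j15 → |·| = √(40²+15²) = √1825 ≈ 42.72, ∠ = arctan(15/40) ≈ 20.56°
∠T = 0.00° − 96.52° = -96.52°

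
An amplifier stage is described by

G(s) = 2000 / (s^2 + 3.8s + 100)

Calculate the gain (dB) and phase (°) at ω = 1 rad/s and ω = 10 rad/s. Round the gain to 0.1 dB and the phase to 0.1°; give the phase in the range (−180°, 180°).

At s = jω = j1:
quadratic: (j1)² + 3.8·j1 + 100 = 99 + j3.8 → |·| ≈ 99.073, ∠ ≈ 2.20°
|G| = 2000 / 99.073 ≈ 20.187
Gain = 20 log₁₀(20.187) ≈ 26.10 dB
∠G = 0.00° − 2.20° = -2.20°

At s = jω = j10:
quadratic: (j10)² + 3.8·j10 + 100 = 0 + j38 → |·| ≈ 38, ∠ ≈ 90.00°
|G| = 2000 / 38 ≈ 52.632
Gain = 20 log₁₀(52.632) ≈ 34.42 dB
∠G = 0.00° − 90.00° = -90.00°

ω = 1: 26.1 dB, -2.2°; ω = 10: 34.4 dB, -90.0°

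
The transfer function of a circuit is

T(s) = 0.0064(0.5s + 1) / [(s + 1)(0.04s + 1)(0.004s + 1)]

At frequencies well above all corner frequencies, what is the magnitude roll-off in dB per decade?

Each pole contributes −20 dB/decade at high frequency; each zero contributes +20 dB/decade.
Net: 1 zero(s) − 3 pole(s) → -40 dB/decade.

-40 dB/decade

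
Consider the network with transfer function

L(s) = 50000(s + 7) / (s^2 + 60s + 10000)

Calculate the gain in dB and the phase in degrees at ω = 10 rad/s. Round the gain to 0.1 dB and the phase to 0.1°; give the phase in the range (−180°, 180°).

35.8 dB, 51.5°

At s = jω = j10:
zero (s+7): 7 + j10 → |·| = √(7²+10²) = √149 ≈ 12.207, ∠ = arctan(10/7) ≈ 55.01°
quadratic: (j10)² + 60·j10 + 10000 = 9900 + j600 → |·| ≈ 9918.2, ∠ ≈ 3.47°
|L| = 50000 · 12.207 / 9918.2 ≈ 61.538
Gain = 20 log₁₀(61.538) ≈ 35.78 dB
∠L = 55.01° − 3.47° = 51.54°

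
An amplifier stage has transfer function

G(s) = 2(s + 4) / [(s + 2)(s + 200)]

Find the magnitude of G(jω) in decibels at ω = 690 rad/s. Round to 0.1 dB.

-51.1 dB

At s = jω = j690:
zero (s+4): 4 + j690 → |·| = √(4²+690²) = √476116 ≈ 690.01, ∠ = arctan(690/4) ≈ 89.67°
pole (s+2): 2 + j690 → |·| = √(2²+690²) = √476104 ≈ 690, ∠ = arctan(690/2) ≈ 89.83°
pole (s+200): 200 + j690 → |·| = √(200²+690²) = √516100 ≈ 718.4, ∠ = arctan(690/200) ≈ 73.84°
|G| = 2 · 690.01 / 4.957e+05 ≈ 0.002784
Gain = 20 log₁₀(0.002784) ≈ -51.11 dB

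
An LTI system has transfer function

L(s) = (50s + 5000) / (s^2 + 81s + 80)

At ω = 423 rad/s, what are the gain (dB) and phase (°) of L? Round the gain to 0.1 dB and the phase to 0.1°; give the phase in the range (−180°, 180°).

-18.5 dB, -92.5°

Substitute s = j423:
Numerator: 50(j423) + 5000 = 5000 + j21150
Denominator: (j423)^2 + 81(j423) + 80 = -178849 + j34263
|N| = √(5000² + 21150²) ≈ 21733, ∠N ≈ 76.70°
|D| = √(178849² + 34263²) ≈ 1.821e+05, ∠D ≈ 169.15°
|L| = 21733 / 1.821e+05 ≈ 0.11935
Gain = 20 log₁₀(0.11935) ≈ -18.46 dB
∠L = 76.70° − 169.15° = -92.45°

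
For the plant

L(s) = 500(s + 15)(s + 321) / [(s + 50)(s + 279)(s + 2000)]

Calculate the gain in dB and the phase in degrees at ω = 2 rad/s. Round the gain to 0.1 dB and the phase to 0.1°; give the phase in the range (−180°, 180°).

At s = jω = j2:
zero (s+15): 15 + j2 → |·| = √(15²+2²) = √229 ≈ 15.133, ∠ = arctan(2/15) ≈ 7.59°
zero (s+321): 321 + j2 → |·| = √(321²+2²) = √103045 ≈ 321.01, ∠ = arctan(2/321) ≈ 0.36°
pole (s+50): 50 + j2 → |·| = √(50²+2²) = √2504 ≈ 50.04, ∠ = arctan(2/50) ≈ 2.29°
pole (s+279): 279 + j2 → |·| = √(279²+2²) = √77845 ≈ 279.01, ∠ = arctan(2/279) ≈ 0.41°
pole (s+2000): 2000 + j2 → |·| = √(2000²+2²) = √4000004 ≈ 2000, ∠ = arctan(2/2000) ≈ 0.06°
|L| = 500 · 4857.8 / 2.7923e+07 ≈ 0.086986
Gain = 20 log₁₀(0.086986) ≈ -21.21 dB
∠L = 7.95° − 2.76° = 5.19°

-21.2 dB, 5.2°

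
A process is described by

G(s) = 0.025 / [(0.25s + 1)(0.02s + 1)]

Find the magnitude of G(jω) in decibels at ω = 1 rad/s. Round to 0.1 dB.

At ω = 1 rad/s:
pole (1 + j1·0.25) = 1 + j0.25 → |·| ≈ 1.0308, ∠ ≈ 14.04°
pole (1 + j1·0.02) = 1 + j0.02 → |·| ≈ 1.0002, ∠ ≈ 1.15°
|G| = 0.025 · 1 / (1.0308 · 1.0002) ≈ 0.024248
Gain = 20 log₁₀(0.024248) ≈ -32.31 dB

-32.3 dB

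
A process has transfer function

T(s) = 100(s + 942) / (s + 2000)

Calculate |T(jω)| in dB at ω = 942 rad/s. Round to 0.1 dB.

At s = jω = j942:
zero (s+942): 942 + j942 → |·| = √(942²+942²) = √1774728 ≈ 1332.2, ∠ = arctan(942/942) ≈ 45.00°
pole (s+2000): 2000 + j942 → |·| = √(2000²+942²) = √4887364 ≈ 2210.7, ∠ = arctan(942/2000) ≈ 25.22°
|T| = 100 · 1332.2 / 2210.7 ≈ 60.261
Gain = 20 log₁₀(60.261) ≈ 35.60 dB

35.6 dB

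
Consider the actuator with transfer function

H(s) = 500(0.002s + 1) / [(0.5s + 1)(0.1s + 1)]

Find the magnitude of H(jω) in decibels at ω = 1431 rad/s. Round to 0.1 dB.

At ω = 1431 rad/s:
zero (1 + j1431·0.002) = 1 + j2.862 → |·| ≈ 3.0317, ∠ ≈ 70.74°
pole (1 + j1431·0.5) = 1 + j715.5 → |·| ≈ 715.5, ∠ ≈ 89.92°
pole (1 + j1431·0.1) = 1 + j143.1 → |·| ≈ 143.1, ∠ ≈ 89.60°
|H| = 500 · 3.0317 / (715.5 · 143.1) ≈ 0.014805
Gain = 20 log₁₀(0.014805) ≈ -36.59 dB

-36.6 dB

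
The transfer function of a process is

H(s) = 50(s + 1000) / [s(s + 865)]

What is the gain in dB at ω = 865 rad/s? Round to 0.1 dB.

At s = jω = j865:
zero (s+1000): 1000 + j865 → |·| = √(1000²+865²) = √1748225 ≈ 1322.2, ∠ = arctan(865/1000) ≈ 40.86°
pole (s+865): 865 + j865 → |·| = √(865²+865²) = √1496450 ≈ 1223.3, ∠ = arctan(865/865) ≈ 45.00°
pole at origin: |s| = 865, ∠ = 90.00° (in denominator)
|H| = 50 · 1322.2 / 1.0582e+06 ≈ 0.062474
Gain = 20 log₁₀(0.062474) ≈ -24.09 dB

-24.1 dB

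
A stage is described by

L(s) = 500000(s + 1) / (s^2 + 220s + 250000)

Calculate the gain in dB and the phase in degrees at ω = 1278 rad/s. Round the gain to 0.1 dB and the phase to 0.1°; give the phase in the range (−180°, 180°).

At s = jω = j1278:
zero (s+1): 1 + j1278 → |·| = √(1²+1278²) = √1633285 ≈ 1278, ∠ = arctan(1278/1) ≈ 89.96°
quadratic: (j1278)² + 220·j1278 + 250000 = -1383284 + j281160 → |·| ≈ 1.4116e+06, ∠ ≈ 168.51°
|L| = 500000 · 1278 / 1.4116e+06 ≈ 452.68
Gain = 20 log₁₀(452.68) ≈ 53.12 dB
∠L = 89.96° − 168.51° = -78.55°

53.1 dB, -78.6°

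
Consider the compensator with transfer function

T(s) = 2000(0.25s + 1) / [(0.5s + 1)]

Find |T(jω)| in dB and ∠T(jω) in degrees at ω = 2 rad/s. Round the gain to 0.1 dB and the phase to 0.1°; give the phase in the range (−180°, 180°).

64.0 dB, -18.4°

At ω = 2 rad/s:
zero (1 + j2·0.25) = 1 + j0.5 → |·| ≈ 1.118, ∠ ≈ 26.57°
pole (1 + j2·0.5) = 1 + j1 → |·| ≈ 1.4142, ∠ ≈ 45.00°
|T| = 2000 · 1.118 / (1.4142) ≈ 1581.1
Gain = 20 log₁₀(1581.1) ≈ 63.98 dB
∠T = (26.57°) − (45.00°) = -18.43°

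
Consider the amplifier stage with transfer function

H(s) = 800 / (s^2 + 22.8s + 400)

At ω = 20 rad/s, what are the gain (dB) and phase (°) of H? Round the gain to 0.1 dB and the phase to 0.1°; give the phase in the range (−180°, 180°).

4.9 dB, -90.0°

At s = jω = j20:
quadratic: (j20)² + 22.8·j20 + 400 = 0 + j456 → |·| ≈ 456, ∠ ≈ 90.00°
|H| = 800 / 456 ≈ 1.7544
Gain = 20 log₁₀(1.7544) ≈ 4.88 dB
∠H = 0.00° − 90.00° = -90.00°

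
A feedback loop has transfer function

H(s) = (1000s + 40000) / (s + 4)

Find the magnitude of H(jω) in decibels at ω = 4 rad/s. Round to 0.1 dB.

77.0 dB

Substitute s = j4:
Numerator: 1000(j4) + 40000 = 40000 + j4000
Denominator: (j4) + 4 = 4 + j4
|N| = √(40000² + 4000²) ≈ 40200, ∠N ≈ 5.71°
|D| = √(4² + 4²) ≈ 5.6569, ∠D ≈ 45.00°
|H| = 40200 / 5.6569 ≈ 7106.4
Gain = 20 log₁₀(7106.4) ≈ 77.03 dB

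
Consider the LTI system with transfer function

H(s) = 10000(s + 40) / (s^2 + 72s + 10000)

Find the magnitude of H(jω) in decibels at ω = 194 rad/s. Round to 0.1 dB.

36.1 dB

At s = jω = j194:
zero (s+40): 40 + j194 → |·| = √(40²+194²) = √39236 ≈ 198.08, ∠ = arctan(194/40) ≈ 78.35°
quadratic: (j194)² + 72·j194 + 10000 = -27636 + j13968 → |·| ≈ 30965, ∠ ≈ 153.19°
|H| = 10000 · 198.08 / 30965 ≈ 63.969
Gain = 20 log₁₀(63.969) ≈ 36.12 dB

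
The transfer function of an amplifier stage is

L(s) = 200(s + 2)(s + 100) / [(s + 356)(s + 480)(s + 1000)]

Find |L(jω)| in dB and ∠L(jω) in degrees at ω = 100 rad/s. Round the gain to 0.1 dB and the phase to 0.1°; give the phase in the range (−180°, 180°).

At s = jω = j100:
zero (s+2): 2 + j100 → |·| = √(2²+100²) = √10004 ≈ 100.02, ∠ = arctan(100/2) ≈ 88.85°
zero (s+100): 100 + j100 → |·| = √(100²+100²) = √20000 ≈ 141.42, ∠ = arctan(100/100) ≈ 45.00°
pole (s+356): 356 + j100 → |·| = √(356²+100²) = √136736 ≈ 369.78, ∠ = arctan(100/356) ≈ 15.69°
pole (s+480): 480 + j100 → |·| = √(480²+100²) = √240400 ≈ 490.31, ∠ = arctan(100/480) ≈ 11.77°
pole (s+1000): 1000 + j100 → |·| = √(1000²+100²) = √1010000 ≈ 1005, ∠ = arctan(100/1000) ≈ 5.71°
|L| = 200 · 14145 / 1.8221e+08 ≈ 0.015526
Gain = 20 log₁₀(0.015526) ≈ -36.18 dB
∠L = 133.85° − 33.17° = 100.68°

-36.2 dB, 100.7°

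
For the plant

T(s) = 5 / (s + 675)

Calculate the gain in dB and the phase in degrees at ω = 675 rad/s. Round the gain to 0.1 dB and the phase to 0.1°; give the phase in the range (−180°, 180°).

At s = jω = j675:
pole (s+675): 675 + j675 → |·| = √(675²+675²) = √911250 ≈ 954.59, ∠ = arctan(675/675) ≈ 45.00°
|T| = 5 / 954.59 ≈ 0.0052379
Gain = 20 log₁₀(0.0052379) ≈ -45.62 dB
∠T = 0.00° − 45.00° = -45.00°

-45.6 dB, -45.0°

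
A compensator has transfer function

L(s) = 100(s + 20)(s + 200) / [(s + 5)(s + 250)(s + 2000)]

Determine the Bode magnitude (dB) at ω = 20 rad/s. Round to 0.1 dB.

At s = jω = j20:
zero (s+20): 20 + j20 → |·| = √(20²+20²) = √800 ≈ 28.284, ∠ = arctan(20/20) ≈ 45.00°
zero (s+200): 200 + j20 → |·| = √(200²+20²) = √40400 ≈ 201, ∠ = arctan(20/200) ≈ 5.71°
pole (s+5): 5 + j20 → |·| = √(5²+20²) = √425 ≈ 20.616, ∠ = arctan(20/5) ≈ 75.96°
pole (s+250): 250 + j20 → |·| = √(250²+20²) = √62900 ≈ 250.8, ∠ = arctan(20/250) ≈ 4.57°
pole (s+2000): 2000 + j20 → |·| = √(2000²+20²) = √4000400 ≈ 2000.1, ∠ = arctan(20/2000) ≈ 0.57°
|L| = 100 · 5685.1 / 1.0342e+07 ≈ 0.054971
Gain = 20 log₁₀(0.054971) ≈ -25.20 dB

-25.2 dB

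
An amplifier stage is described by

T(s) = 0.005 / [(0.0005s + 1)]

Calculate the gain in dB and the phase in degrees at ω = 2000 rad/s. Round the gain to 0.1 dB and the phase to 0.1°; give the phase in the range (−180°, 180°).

At ω = 2000 rad/s:
pole (1 + j2000·0.0005) = 1 + j1 → |·| ≈ 1.4142, ∠ ≈ 45.00°
|T| = 0.005 · 1 / (1.4142) ≈ 0.0035356
Gain = 20 log₁₀(0.0035356) ≈ -49.03 dB
∠T = (0°) − (45.00°) = -45.00°

-49.0 dB, -45.0°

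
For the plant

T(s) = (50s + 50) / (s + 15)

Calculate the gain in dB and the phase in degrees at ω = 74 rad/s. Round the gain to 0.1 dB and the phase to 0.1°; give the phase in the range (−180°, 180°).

33.8 dB, 10.7°

Substitute s = j74:
Numerator: 50(j74) + 50 = 50 + j3700
Denominator: (j74) + 15 = 15 + j74
|N| = √(50² + 3700²) ≈ 3700.3, ∠N ≈ 89.23°
|D| = √(15² + 74²) ≈ 75.505, ∠D ≈ 78.54°
|T| = 3700.3 / 75.505 ≈ 49.007
Gain = 20 log₁₀(49.007) ≈ 33.81 dB
∠T = 89.23° − 78.54° = 10.69°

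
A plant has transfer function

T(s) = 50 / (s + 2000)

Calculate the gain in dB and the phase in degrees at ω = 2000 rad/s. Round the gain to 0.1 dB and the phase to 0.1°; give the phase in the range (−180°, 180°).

Substitute s = j2000:
Numerator: 50 = 50 + j0
Denominator: (j2000) + 2000 = 2000 + j2000
|N| = √(50² + 0²) ≈ 50, ∠N ≈ 0.00°
|D| = √(2000² + 2000²) ≈ 2828.4, ∠D ≈ 45.00°
|T| = 50 / 2828.4 ≈ 0.017678
Gain = 20 log₁₀(0.017678) ≈ -35.05 dB
∠T = 0.00° − 45.00° = -45.00°

-35.1 dB, -45.0°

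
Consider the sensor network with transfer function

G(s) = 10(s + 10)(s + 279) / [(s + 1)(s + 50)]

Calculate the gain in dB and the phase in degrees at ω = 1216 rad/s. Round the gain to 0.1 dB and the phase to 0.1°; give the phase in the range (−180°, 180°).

20.2 dB, -11.0°

At s = jω = j1216:
zero (s+10): 10 + j1216 → |·| = √(10²+1216²) = √1478756 ≈ 1216, ∠ = arctan(1216/10) ≈ 89.53°
zero (s+279): 279 + j1216 → |·| = √(279²+1216²) = √1556497 ≈ 1247.6, ∠ = arctan(1216/279) ≈ 77.08°
pole (s+1): 1 + j1216 → |·| = √(1²+1216²) = √1478657 ≈ 1216, ∠ = arctan(1216/1) ≈ 89.95°
pole (s+50): 50 + j1216 → |·| = √(50²+1216²) = √1481156 ≈ 1217, ∠ = arctan(1216/50) ≈ 87.65°
|G| = 10 · 1.5171e+06 / 1.4799e+06 ≈ 10.251
Gain = 20 log₁₀(10.251) ≈ 20.22 dB
∠G = 166.61° − 177.60° = -10.99°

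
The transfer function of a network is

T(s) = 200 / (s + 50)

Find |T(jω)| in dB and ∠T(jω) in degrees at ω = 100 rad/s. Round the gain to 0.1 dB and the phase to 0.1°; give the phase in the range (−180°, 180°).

5.1 dB, -63.4°

Substitute s = j100:
Numerator: 200 = 200 + j0
Denominator: (j100) + 50 = 50 + j100
|N| = √(200² + 0²) ≈ 200, ∠N ≈ 0.00°
|D| = √(50² + 100²) ≈ 111.8, ∠D ≈ 63.43°
|T| = 200 / 111.8 ≈ 1.7889
Gain = 20 log₁₀(1.7889) ≈ 5.05 dB
∠T = 0.00° − 63.43° = -63.43°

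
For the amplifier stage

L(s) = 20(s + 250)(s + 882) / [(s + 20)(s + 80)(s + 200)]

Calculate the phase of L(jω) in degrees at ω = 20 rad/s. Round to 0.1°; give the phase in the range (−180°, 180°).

At s = jω = j20:
zero (s+250): 250 + j20 → |·| = √(250²+20²) = √62900 ≈ 250.8, ∠ = arctan(20/250) ≈ 4.57°
zero (s+882): 882 + j20 → |·| = √(882²+20²) = √778324 ≈ 882.23, ∠ = arctan(20/882) ≈ 1.30°
pole (s+20): 20 + j20 → |·| = √(20²+20²) = √800 ≈ 28.284, ∠ = arctan(20/20) ≈ 45.00°
pole (s+80): 80 + j20 → |·| = √(80²+20²) = √6800 ≈ 82.462, ∠ = arctan(20/80) ≈ 14.04°
pole (s+200): 200 + j20 → |·| = √(200²+20²) = √40400 ≈ 201, ∠ = arctan(20/200) ≈ 5.71°
∠L = 5.87° − 64.75° = -58.88°

-58.9°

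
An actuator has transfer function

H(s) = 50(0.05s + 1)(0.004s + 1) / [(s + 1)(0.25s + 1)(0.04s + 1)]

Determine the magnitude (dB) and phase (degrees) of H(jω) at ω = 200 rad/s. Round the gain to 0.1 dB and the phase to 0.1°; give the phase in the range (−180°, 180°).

At ω = 200 rad/s:
zero (1 + j200·0.05) = 1 + j10 → |·| ≈ 10.05, ∠ ≈ 84.29°
zero (1 + j200·0.004) = 1 + j0.8 → |·| ≈ 1.2806, ∠ ≈ 38.66°
pole (1 + j200·1) = 1 + j200 → |·| ≈ 200, ∠ ≈ 89.71°
pole (1 + j200·0.25) = 1 + j50 → |·| ≈ 50.01, ∠ ≈ 88.85°
pole (1 + j200·0.04) = 1 + j8 → |·| ≈ 8.0623, ∠ ≈ 82.87°
|H| = 50 · 10.05 · 1.2806 / (200 · 50.01 · 8.0623) ≈ 0.00798
Gain = 20 log₁₀(0.00798) ≈ -41.96 dB
∠H = (84.29° + 38.66°) − (89.71° + 88.85° + 82.87°) = -138.48°

-42.0 dB, -138.5°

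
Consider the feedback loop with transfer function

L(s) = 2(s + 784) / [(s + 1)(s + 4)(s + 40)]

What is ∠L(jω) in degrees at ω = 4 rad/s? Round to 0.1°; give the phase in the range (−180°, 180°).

-126.4°

At s = jω = j4:
zero (s+784): 784 + j4 → |·| = √(784²+4²) = √614672 ≈ 784.01, ∠ = arctan(4/784) ≈ 0.29°
pole (s+1): 1 + j4 → |·| = √(1²+4²) = √17 ≈ 4.1231, ∠ = arctan(4/1) ≈ 75.96°
pole (s+4): 4 + j4 → |·| = √(4²+4²) = √32 ≈ 5.6569, ∠ = arctan(4/4) ≈ 45.00°
pole (s+40): 40 + j4 → |·| = √(40²+4²) = √1616 ≈ 40.2, ∠ = arctan(4/40) ≈ 5.71°
∠L = 0.29° − 126.67° = -126.38°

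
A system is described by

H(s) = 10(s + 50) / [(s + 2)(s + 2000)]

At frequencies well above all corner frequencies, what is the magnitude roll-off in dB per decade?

Each pole contributes −20 dB/decade at high frequency; each zero contributes +20 dB/decade.
Net: 1 zero(s) − 2 pole(s) → -20 dB/decade.

-20 dB/decade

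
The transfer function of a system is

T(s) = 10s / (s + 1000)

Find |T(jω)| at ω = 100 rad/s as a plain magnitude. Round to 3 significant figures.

At s = jω = j100:
zero at origin: s = j100 → |·| = 100, ∠ = 90.00°
pole (s+1000): 1000 + j100 → |·| = √(1000²+100²) = √1010000 ≈ 1005, ∠ = arctan(100/1000) ≈ 5.71°
|T| = 10 · 100 / 1005 ≈ 0.99502

0.995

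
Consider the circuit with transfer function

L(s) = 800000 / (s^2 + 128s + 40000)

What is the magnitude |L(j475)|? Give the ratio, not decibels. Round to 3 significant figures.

At s = jω = j475:
quadratic: (j475)² + 128·j475 + 40000 = -185625 + j60800 → |·| ≈ 1.9533e+05, ∠ ≈ 161.86°
|L| = 800000 / 1.9533e+05 ≈ 4.0956

4.10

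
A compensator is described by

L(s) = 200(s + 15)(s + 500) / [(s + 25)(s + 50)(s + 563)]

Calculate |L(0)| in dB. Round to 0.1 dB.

6.6 dB

L(0) = 200·15·500 / (25·50·563) ≈ 2.1314
20 log₁₀(2.1314) ≈ 6.57 dB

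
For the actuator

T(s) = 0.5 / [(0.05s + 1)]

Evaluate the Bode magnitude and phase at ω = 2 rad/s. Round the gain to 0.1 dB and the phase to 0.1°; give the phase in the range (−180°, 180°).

At ω = 2 rad/s:
pole (1 + j2·0.05) = 1 + j0.1 → |·| ≈ 1.005, ∠ ≈ 5.71°
|T| = 0.5 · 1 / (1.005) ≈ 0.49751
Gain = 20 log₁₀(0.49751) ≈ -6.06 dB
∠T = (0°) − (5.71°) = -5.71°

-6.1 dB, -5.7°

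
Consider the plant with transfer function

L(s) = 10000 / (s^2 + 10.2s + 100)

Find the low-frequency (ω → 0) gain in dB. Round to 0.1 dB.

40.0 dB

L(0) = 10000 / 100 = 100
20 log₁₀(100) ≈ 40.00 dB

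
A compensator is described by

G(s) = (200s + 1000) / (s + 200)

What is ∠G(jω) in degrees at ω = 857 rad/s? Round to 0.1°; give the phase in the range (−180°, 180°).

Substitute s = j857:
Numerator: 200(j857) + 1000 = 1000 + j171400
Denominator: (j857) + 200 = 200 + j857
|N| = √(1000² + 171400²) ≈ 1.714e+05, ∠N ≈ 89.67°
|D| = √(200² + 857²) ≈ 880.03, ∠D ≈ 76.86°
∠G = 89.67° − 76.86° = 12.81°

12.8°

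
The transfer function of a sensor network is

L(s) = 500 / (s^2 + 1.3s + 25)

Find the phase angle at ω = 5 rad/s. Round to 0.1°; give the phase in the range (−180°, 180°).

-90.0°

At s = jω = j5:
quadratic: (j5)² + 1.3·j5 + 25 = 0 + j6.5 → |·| ≈ 6.5, ∠ ≈ 90.00°
∠L = 0.00° − 90.00° = -90.00°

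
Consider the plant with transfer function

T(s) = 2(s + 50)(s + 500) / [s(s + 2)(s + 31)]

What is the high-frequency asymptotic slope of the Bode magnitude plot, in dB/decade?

-20 dB/decade

Each pole contributes −20 dB/decade at high frequency; each zero contributes +20 dB/decade.
Net: 2 zero(s) − 3 pole(s) → -20 dB/decade.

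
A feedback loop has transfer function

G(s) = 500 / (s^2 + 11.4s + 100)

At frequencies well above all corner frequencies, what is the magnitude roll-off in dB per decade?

Each pole contributes −20 dB/decade at high frequency; each zero contributes +20 dB/decade.
Net: 0 zero(s) − 2 pole(s) → -40 dB/decade.

-40 dB/decade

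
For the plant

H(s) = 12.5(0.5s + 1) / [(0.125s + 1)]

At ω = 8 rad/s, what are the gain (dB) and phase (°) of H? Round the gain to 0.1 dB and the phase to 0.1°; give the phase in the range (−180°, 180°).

At ω = 8 rad/s:
zero (1 + j8·0.5) = 1 + j4 → |·| ≈ 4.1231, ∠ ≈ 75.96°
pole (1 + j8·0.125) = 1 + j1 → |·| ≈ 1.4142, ∠ ≈ 45.00°
|H| = 12.5 · 4.1231 / (1.4142) ≈ 36.444
Gain = 20 log₁₀(36.444) ≈ 31.23 dB
∠H = (75.96°) − (45.00°) = 30.96°

31.2 dB, 31.0°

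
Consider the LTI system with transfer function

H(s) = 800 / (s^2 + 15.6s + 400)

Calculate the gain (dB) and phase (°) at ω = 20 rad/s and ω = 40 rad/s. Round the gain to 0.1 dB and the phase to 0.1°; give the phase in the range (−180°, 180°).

At s = jω = j20:
quadratic: (j20)² + 15.6·j20 + 400 = 0 + j312 → |·| ≈ 312, ∠ ≈ 90.00°
|H| = 800 / 312 ≈ 2.5641
Gain = 20 log₁₀(2.5641) ≈ 8.18 dB
∠H = 0.00° − 90.00° = -90.00°

At s = jω = j40:
quadratic: (j40)² + 15.6·j40 + 400 = -1200 + j624 → |·| ≈ 1352.5, ∠ ≈ 152.53°
|H| = 800 / 1352.5 ≈ 0.5915
Gain = 20 log₁₀(0.5915) ≈ -4.56 dB
∠H = 0.00° − 152.53° = -152.53°

ω = 20: 8.2 dB, -90.0°; ω = 40: -4.6 dB, -152.5°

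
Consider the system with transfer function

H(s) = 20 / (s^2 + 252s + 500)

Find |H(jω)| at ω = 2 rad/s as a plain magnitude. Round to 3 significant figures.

0.0283

Substitute s = j2:
Numerator: 20 = 20 + j0
Denominator: (j2)^2 + 252(j2) + 500 = 496 + j504
|N| = √(20² + 0²) ≈ 20, ∠N ≈ 0.00°
|D| = √(496² + 504²) ≈ 707.13, ∠D ≈ 45.46°
|H| = 20 / 707.13 ≈ 0.028283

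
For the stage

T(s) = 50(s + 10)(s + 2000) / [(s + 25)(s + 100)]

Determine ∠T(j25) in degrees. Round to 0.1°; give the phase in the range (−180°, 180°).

9.9°

At s = jω = j25:
zero (s+10): 10 + j25 → |·| = √(10²+25²) = √725 ≈ 26.926, ∠ = arctan(25/10) ≈ 68.20°
zero (s+2000): 2000 + j25 → |·| = √(2000²+25²) = √4000625 ≈ 2000.2, ∠ = arctan(25/2000) ≈ 0.72°
pole (s+25): 25 + j25 → |·| = √(25²+25²) = √1250 ≈ 35.355, ∠ = arctan(25/25) ≈ 45.00°
pole (s+100): 100 + j25 → |·| = √(100²+25²) = √10625 ≈ 103.08, ∠ = arctan(25/100) ≈ 14.04°
∠T = 68.92° − 59.04° = 9.88°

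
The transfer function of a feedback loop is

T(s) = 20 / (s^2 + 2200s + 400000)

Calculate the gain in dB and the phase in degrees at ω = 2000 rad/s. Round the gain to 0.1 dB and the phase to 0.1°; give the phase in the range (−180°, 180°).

-109.1 dB, -129.3°

Substitute s = j2000:
Numerator: 20 = 20 + j0
Denominator: (j2000)^2 + 2200(j2000) + 400000 = -3600000 + j4400000
|N| = √(20² + 0²) ≈ 20, ∠N ≈ 0.00°
|D| = √(3600000² + 4400000²) ≈ 5.6851e+06, ∠D ≈ 129.29°
|T| = 20 / 5.6851e+06 ≈ 3.518e-06
Gain = 20 log₁₀(3.518e-06) ≈ -109.07 dB
∠T = 0.00° − 129.29° = -129.29°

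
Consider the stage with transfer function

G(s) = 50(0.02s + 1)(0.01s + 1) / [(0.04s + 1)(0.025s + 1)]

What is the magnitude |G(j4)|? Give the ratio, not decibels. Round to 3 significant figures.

49.3

At ω = 4 rad/s:
zero (1 + j4·0.02) = 1 + j0.08 → |·| ≈ 1.0032, ∠ ≈ 4.57°
zero (1 + j4·0.01) = 1 + j0.04 → |·| ≈ 1.0008, ∠ ≈ 2.29°
pole (1 + j4·0.04) = 1 + j0.16 → |·| ≈ 1.0127, ∠ ≈ 9.09°
pole (1 + j4·0.025) = 1 + j0.1 → |·| ≈ 1.005, ∠ ≈ 5.71°
|G| = 50 · 1.0032 · 1.0008 / (1.0127 · 1.005) ≈ 49.324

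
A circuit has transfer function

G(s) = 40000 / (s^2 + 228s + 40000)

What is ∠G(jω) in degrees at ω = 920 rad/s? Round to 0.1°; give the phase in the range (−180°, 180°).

At s = jω = j920:
quadratic: (j920)² + 228·j920 + 40000 = -806400 + j209760 → |·| ≈ 8.3323e+05, ∠ ≈ 165.42°
∠G = 0.00° − 165.42° = -165.42°

-165.4°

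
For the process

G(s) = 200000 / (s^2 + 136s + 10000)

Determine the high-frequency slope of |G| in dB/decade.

-40 dB/decade

Each pole contributes −20 dB/decade at high frequency; each zero contributes +20 dB/decade.
Net: 0 zero(s) − 2 pole(s) → -40 dB/decade.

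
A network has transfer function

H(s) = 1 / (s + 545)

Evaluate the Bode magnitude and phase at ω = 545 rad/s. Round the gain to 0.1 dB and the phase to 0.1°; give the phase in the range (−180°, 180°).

At s = jω = j545:
pole (s+545): 545 + j545 → |·| = √(545²+545²) = √594050 ≈ 770.75, ∠ = arctan(545/545) ≈ 45.00°
|H| = 1 / 770.75 ≈ 0.0012974
Gain = 20 log₁₀(0.0012974) ≈ -57.74 dB
∠H = 0.00° − 45.00° = -45.00°

-57.7 dB, -45.0°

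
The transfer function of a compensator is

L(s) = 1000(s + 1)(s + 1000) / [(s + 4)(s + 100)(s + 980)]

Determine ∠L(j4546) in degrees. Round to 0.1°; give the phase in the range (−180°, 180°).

-88.9°

At s = jω = j4546:
zero (s+1): 1 + j4546 → |·| = √(1²+4546²) = √20666117 ≈ 4546, ∠ = arctan(4546/1) ≈ 89.99°
zero (s+1000): 1000 + j4546 → |·| = √(1000²+4546²) = √21666116 ≈ 4654.7, ∠ = arctan(4546/1000) ≈ 77.59°
pole (s+4): 4 + j4546 → |·| = √(4²+4546²) = √20666132 ≈ 4546, ∠ = arctan(4546/4) ≈ 89.95°
pole (s+100): 100 + j4546 → |·| = √(100²+4546²) = √20676116 ≈ 4547.1, ∠ = arctan(4546/100) ≈ 88.74°
pole (s+980): 980 + j4546 → |·| = √(980²+4546²) = √21626516 ≈ 4650.4, ∠ = arctan(4546/980) ≈ 77.83°
∠L = 167.58° − 256.52° = -88.94°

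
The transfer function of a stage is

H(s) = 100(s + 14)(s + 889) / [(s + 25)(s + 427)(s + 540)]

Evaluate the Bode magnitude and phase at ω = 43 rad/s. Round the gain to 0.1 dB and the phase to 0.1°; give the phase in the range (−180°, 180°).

At s = jω = j43:
zero (s+14): 14 + j43 → |·| = √(14²+43²) = √2045 ≈ 45.222, ∠ = arctan(43/14) ≈ 71.97°
zero (s+889): 889 + j43 → |·| = √(889²+43²) = √792170 ≈ 890.04, ∠ = arctan(43/889) ≈ 2.77°
pole (s+25): 25 + j43 → |·| = √(25²+43²) = √2474 ≈ 49.739, ∠ = arctan(43/25) ≈ 59.83°
pole (s+427): 427 + j43 → |·| = √(427²+43²) = √184178 ≈ 429.16, ∠ = arctan(43/427) ≈ 5.75°
pole (s+540): 540 + j43 → |·| = √(540²+43²) = √293449 ≈ 541.71, ∠ = arctan(43/540) ≈ 4.55°
|H| = 100 · 40249 / 1.1563e+07 ≈ 0.34808
Gain = 20 log₁₀(0.34808) ≈ -9.17 dB
∠H = 74.74° − 70.13° = 4.61°

-9.2 dB, 4.6°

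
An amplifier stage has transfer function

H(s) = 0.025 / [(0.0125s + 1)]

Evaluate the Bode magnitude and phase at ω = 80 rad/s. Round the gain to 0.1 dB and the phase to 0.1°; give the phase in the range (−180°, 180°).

At ω = 80 rad/s:
pole (1 + j80·0.0125) = 1 + j1 → |·| ≈ 1.4142, ∠ ≈ 45.00°
|H| = 0.025 · 1 / (1.4142) ≈ 0.017678
Gain = 20 log₁₀(0.017678) ≈ -35.05 dB
∠H = (0°) − (45.00°) = -45.00°

-35.1 dB, -45.0°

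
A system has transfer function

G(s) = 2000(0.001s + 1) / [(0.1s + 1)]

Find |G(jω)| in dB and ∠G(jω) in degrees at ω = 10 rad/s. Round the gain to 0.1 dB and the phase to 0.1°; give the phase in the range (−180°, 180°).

63.0 dB, -44.4°

At ω = 10 rad/s:
zero (1 + j10·0.001) = 1 + j0.01 → |·| ≈ 1, ∠ ≈ 0.57°
pole (1 + j10·0.1) = 1 + j1 → |·| ≈ 1.4142, ∠ ≈ 45.00°
|G| = 2000 · 1 / (1.4142) ≈ 1414.2
Gain = 20 log₁₀(1414.2) ≈ 63.01 dB
∠G = (0.57°) − (45.00°) = -44.43°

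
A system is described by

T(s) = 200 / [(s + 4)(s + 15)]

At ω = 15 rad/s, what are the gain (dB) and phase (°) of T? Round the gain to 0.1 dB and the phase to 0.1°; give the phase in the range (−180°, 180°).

-4.3 dB, -120.1°

At s = jω = j15:
pole (s+4): 4 + j15 → |·| = √(4²+15²) = √241 ≈ 15.524, ∠ = arctan(15/4) ≈ 75.07°
pole (s+15): 15 + j15 → |·| = √(15²+15²) = √450 ≈ 21.213, ∠ = arctan(15/15) ≈ 45.00°
|T| = 200 / 329.31 ≈ 0.60733
Gain = 20 log₁₀(0.60733) ≈ -4.33 dB
∠T = 0.00° − 120.07° = -120.07°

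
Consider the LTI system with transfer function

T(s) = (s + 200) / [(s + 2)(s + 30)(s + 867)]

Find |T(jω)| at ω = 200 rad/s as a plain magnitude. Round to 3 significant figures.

At s = jω = j200:
zero (s+200): 200 + j200 → |·| = √(200²+200²) = √80000 ≈ 282.84, ∠ = arctan(200/200) ≈ 45.00°
pole (s+2): 2 + j200 → |·| = √(2²+200²) = √40004 ≈ 200.01, ∠ = arctan(200/2) ≈ 89.43°
pole (s+30): 30 + j200 → |·| = √(30²+200²) = √40900 ≈ 202.24, ∠ = arctan(200/30) ≈ 81.47°
pole (s+867): 867 + j200 → |·| = √(867²+200²) = √791689 ≈ 889.77, ∠ = arctan(200/867) ≈ 12.99°
|T| = 1 · 282.84 / 3.5991e+07 ≈ 7.8586e-06

7.86e-06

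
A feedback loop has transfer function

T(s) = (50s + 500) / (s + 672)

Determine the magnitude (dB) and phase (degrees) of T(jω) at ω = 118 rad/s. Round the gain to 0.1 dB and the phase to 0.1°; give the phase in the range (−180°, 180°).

Substitute s = j118:
Numerator: 50(j118) + 500 = 500 + j5900
Denominator: (j118) + 672 = 672 + j118
|N| = √(500² + 5900²) ≈ 5921.1, ∠N ≈ 85.16°
|D| = √(672² + 118²) ≈ 682.28, ∠D ≈ 9.96°
|T| = 5921.1 / 682.28 ≈ 8.6784
Gain = 20 log₁₀(8.6784) ≈ 18.77 dB
∠T = 85.16° − 9.96° = 75.20°

18.8 dB, 75.2°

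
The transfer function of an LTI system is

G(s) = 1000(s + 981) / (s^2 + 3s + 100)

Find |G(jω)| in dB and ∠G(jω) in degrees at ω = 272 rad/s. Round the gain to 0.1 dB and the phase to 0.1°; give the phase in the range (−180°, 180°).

At s = jω = j272:
zero (s+981): 981 + j272 → |·| = √(981²+272²) = √1036345 ≈ 1018, ∠ = arctan(272/981) ≈ 15.50°
quadratic: (j272)² + 3·j272 + 100 = -73884 + j816 → |·| ≈ 73889, ∠ ≈ 179.37°
|G| = 1000 · 1018 / 73889 ≈ 13.777
Gain = 20 log₁₀(13.777) ≈ 22.78 dB
∠G = 15.50° − 179.37° = -163.87°

22.8 dB, -163.9°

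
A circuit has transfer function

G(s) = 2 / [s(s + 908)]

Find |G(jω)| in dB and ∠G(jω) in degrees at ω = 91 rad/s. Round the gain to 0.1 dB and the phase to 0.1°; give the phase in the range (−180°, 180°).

At s = jω = j91:
pole (s+908): 908 + j91 → |·| = √(908²+91²) = √832745 ≈ 912.55, ∠ = arctan(91/908) ≈ 5.72°
pole at origin: |s| = 91, ∠ = 90.00° (in denominator)
|G| = 2 / 83042 ≈ 2.4084e-05
Gain = 20 log₁₀(2.4084e-05) ≈ -92.37 dB
∠G = 0.00° − 95.72° = -95.72°

-92.4 dB, -95.7°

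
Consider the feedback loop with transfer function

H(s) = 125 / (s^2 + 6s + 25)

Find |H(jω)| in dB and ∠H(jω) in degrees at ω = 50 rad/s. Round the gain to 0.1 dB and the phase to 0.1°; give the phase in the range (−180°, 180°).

-26.0 dB, -173.1°

At s = jω = j50:
quadratic: (j50)² + 6·j50 + 25 = -2475 + j300 → |·| ≈ 2493.1, ∠ ≈ 173.09°
|H| = 125 / 2493.1 ≈ 0.050138
Gain = 20 log₁₀(0.050138) ≈ -26.00 dB
∠H = 0.00° − 173.09° = -173.09°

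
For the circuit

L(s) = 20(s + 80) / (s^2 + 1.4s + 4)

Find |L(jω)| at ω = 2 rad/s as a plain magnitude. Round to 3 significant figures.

At s = jω = j2:
zero (s+80): 80 + j2 → |·| = √(80²+2²) = √6404 ≈ 80.025, ∠ = arctan(2/80) ≈ 1.43°
quadratic: (j2)² + 1.4·j2 + 4 = 0 + j2.8 → |·| ≈ 2.8, ∠ ≈ 90.00°
|L| = 20 · 80.025 / 2.8 ≈ 571.61

572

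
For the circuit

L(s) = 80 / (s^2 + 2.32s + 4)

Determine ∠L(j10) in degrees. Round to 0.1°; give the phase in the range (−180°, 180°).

-166.4°

At s = jω = j10:
quadratic: (j10)² + 2.32·j10 + 4 = -96 + j23.2 → |·| ≈ 98.764, ∠ ≈ 166.41°
∠L = 0.00° − 166.41° = -166.41°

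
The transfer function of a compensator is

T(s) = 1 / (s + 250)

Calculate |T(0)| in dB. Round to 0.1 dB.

T(0) = 1 / (250) = 0.004
20 log₁₀(0.004) ≈ -47.96 dB

-48.0 dB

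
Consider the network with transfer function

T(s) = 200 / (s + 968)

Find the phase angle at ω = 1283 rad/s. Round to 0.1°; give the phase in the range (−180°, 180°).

-53.0°

Substitute s = j1283:
Numerator: 200 = 200 + j0
Denominator: (j1283) + 968 = 968 + j1283
|N| = √(200² + 0²) ≈ 200, ∠N ≈ 0.00°
|D| = √(968² + 1283²) ≈ 1607.2, ∠D ≈ 52.97°
∠T = 0.00° − 52.97° = -52.97°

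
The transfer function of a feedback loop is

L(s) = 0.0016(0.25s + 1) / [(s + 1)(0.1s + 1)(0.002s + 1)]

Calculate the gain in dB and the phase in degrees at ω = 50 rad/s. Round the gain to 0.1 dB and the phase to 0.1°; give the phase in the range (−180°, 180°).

-82.1 dB, -87.8°

At ω = 50 rad/s:
zero (1 + j50·0.25) = 1 + j12.5 → |·| ≈ 12.54, ∠ ≈ 85.43°
pole (1 + j50·1) = 1 + j50 → |·| ≈ 50.01, ∠ ≈ 88.85°
pole (1 + j50·0.1) = 1 + j5 → |·| ≈ 5.099, ∠ ≈ 78.69°
pole (1 + j50·0.002) = 1 + j0.1 → |·| ≈ 1.005, ∠ ≈ 5.71°
|L| = 0.0016 · 12.54 / (50.01 · 5.099 · 1.005) ≈ 7.8291e-05
Gain = 20 log₁₀(7.8291e-05) ≈ -82.13 dB
∠L = (85.43°) − (88.85° + 78.69° + 5.71°) = -87.82°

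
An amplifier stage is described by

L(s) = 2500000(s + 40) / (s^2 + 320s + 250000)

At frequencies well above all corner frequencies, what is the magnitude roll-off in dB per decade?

Each pole contributes −20 dB/decade at high frequency; each zero contributes +20 dB/decade.
Net: 1 zero(s) − 2 pole(s) → -20 dB/decade.

-20 dB/decade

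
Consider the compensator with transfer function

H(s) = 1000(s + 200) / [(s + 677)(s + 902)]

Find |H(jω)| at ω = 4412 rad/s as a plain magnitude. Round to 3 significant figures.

0.220

At s = jω = j4412:
zero (s+200): 200 + j4412 → |·| = √(200²+4412²) = √19505744 ≈ 4416.5, ∠ = arctan(4412/200) ≈ 87.40°
pole (s+677): 677 + j4412 → |·| = √(677²+4412²) = √19924073 ≈ 4463.6, ∠ = arctan(4412/677) ≈ 81.28°
pole (s+902): 902 + j4412 → |·| = √(902²+4412²) = √20279348 ≈ 4503.3, ∠ = arctan(4412/902) ≈ 78.45°
|H| = 1000 · 4416.5 / 2.0101e+07 ≈ 0.21972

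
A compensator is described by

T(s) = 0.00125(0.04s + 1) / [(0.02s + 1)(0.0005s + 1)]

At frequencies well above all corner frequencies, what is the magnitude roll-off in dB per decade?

Each pole contributes −20 dB/decade at high frequency; each zero contributes +20 dB/decade.
Net: 1 zero(s) − 2 pole(s) → -20 dB/decade.

-20 dB/decade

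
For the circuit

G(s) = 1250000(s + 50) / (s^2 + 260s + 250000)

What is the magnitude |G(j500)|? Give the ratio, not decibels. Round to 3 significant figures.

At s = jω = j500:
zero (s+50): 50 + j500 → |·| = √(50²+500²) = √252500 ≈ 502.49, ∠ = arctan(500/50) ≈ 84.29°
quadratic: (j500)² + 260·j500 + 250000 = 0 + j130000 → |·| ≈ 1.3e+05, ∠ ≈ 90.00°
|G| = 1250000 · 502.49 / 1.3e+05 ≈ 4831.6

4.83e+03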